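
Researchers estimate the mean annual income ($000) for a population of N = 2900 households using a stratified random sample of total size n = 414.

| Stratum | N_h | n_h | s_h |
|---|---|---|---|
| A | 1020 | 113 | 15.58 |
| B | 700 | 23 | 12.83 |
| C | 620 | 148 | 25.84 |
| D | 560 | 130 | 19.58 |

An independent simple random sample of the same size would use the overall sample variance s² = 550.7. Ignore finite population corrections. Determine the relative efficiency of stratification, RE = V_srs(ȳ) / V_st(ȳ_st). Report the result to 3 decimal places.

RE ≈ 1.332

V̂(ȳ_st) = Σ W_h² s_h²/n_h, with W_h = N_h/N and N = 2900:
  stratum A: (1020/2900)²·15.58²/113 = 0.265742
  stratum B: (700/2900)²·12.83²/23 = 0.41699
  stratum C: (620/2900)²·25.84²/148 = 0.20621
  stratum D: (560/2900)²·19.58²/130 = 0.109967
V_st = 0.99891
V_srs = s²/n = 550.7/414 = 1.33019
Relative efficiency = V_srs / V_st = 1.33019/0.99891 = 1.3316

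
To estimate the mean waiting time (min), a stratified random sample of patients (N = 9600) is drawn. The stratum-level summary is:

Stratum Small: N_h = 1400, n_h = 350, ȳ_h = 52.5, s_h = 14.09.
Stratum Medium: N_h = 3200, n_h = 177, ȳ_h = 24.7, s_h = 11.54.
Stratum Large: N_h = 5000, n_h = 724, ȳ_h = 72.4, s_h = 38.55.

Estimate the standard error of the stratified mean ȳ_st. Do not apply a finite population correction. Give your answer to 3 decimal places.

V̂(ȳ_st) = Σ W_h² s_h²/n_h, with W_h = N_h/N and N = 9600:
  stratum Small: (1400/9600)²·14.09²/350 = 0.0120633
  stratum Medium: (3200/9600)²·11.54²/177 = 0.083598
  stratum Large: (5000/9600)²·38.55²/724 = 0.556811
V̂(ȳ_st) = 0.652472
SE(ȳ_st) = √0.652472 = 0.807758

SE(ȳ_st) ≈ 0.808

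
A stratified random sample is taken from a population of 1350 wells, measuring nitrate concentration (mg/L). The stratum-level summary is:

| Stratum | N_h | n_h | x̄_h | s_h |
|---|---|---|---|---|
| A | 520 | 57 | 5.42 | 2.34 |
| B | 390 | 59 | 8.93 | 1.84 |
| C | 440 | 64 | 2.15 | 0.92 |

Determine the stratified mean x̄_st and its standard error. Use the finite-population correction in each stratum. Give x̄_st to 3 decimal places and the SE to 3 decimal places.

x̄_st ≈ 5.368, SE ≈ 0.134

x̄_st = Σ W_h x̄_h = (520·5.42 + 390·8.93 + 440·2.15)/1350 = 5.36822
V̂(x̄_st) = Σ W_h² (1 − n_h/N_h) s_h²/n_h, with W_h = N_h/N and N = 1350:
  stratum A: (520/1350)²·(1 − 57/520)·2.34²/57 = 0.0126904
  stratum B: (390/1350)²·(1 − 59/390)·1.84²/59 = 0.00406451
  stratum C: (440/1350)²·(1 − 64/440)·0.92²/64 = 0.00120052
V̂(x̄_st) = 0.0179554
SE(x̄_st) = √0.0179554 = 0.133998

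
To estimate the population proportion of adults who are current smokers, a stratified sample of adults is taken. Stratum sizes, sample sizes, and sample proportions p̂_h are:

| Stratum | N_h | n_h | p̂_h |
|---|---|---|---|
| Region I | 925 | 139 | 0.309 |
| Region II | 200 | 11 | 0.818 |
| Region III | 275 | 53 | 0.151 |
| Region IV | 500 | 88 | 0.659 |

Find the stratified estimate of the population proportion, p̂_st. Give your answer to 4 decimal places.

p̂_st ≈ 0.4318

N = 1900; stratum weights W_h = N_h/N.
p̂_st = Σ W_h p̂_h = (925·0.309 + 200·0.818 + 275·0.151 + 500·0.659)/1900 = 0.43182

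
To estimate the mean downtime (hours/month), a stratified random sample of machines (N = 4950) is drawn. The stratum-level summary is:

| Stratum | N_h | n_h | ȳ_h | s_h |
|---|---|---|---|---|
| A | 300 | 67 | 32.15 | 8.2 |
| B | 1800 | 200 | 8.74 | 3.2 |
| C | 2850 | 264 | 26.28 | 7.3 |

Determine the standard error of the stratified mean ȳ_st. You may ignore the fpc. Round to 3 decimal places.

SE(ȳ_st) ≈ 0.278

V̂(ȳ_st) = Σ W_h² s_h²/n_h, with W_h = N_h/N and N = 4950:
  stratum A: (300/4950)²·8.2²/67 = 0.00368625
  stratum B: (1800/4950)²·3.2²/200 = 0.00677025
  stratum C: (2850/4950)²·7.3²/264 = 0.0669146
V̂(ȳ_st) = 0.0773711
SE(ȳ_st) = √0.0773711 = 0.278157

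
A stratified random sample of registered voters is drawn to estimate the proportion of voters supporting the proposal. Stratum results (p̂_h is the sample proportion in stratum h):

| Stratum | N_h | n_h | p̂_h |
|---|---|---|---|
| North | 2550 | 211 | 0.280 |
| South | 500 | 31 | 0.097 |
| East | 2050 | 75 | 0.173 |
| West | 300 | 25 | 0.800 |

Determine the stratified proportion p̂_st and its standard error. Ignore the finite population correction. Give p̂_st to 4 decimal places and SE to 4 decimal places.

p̂_st ≈ 0.2513, SE ≈ 0.0232

N = 5400; stratum weights W_h = N_h/N.
p̂_st = Σ W_h p̂_h = (2550·0.280 + 500·0.097 + 2050·0.173 + 300·0.800)/5400 = 0.25132
V̂(p̂_st) = Σ W_h² p̂_h(1−p̂_h)/(n_h−1):
  stratum North: (2550/5400)²·0.280·0.720/210 = 0.000214074
  stratum South: (500/5400)²·0.097·0.903/30 = 2.50317e-05
  stratum East: (2050/5400)²·0.173·0.827/74 = 0.000278638
  stratum West: (300/5400)²·0.800·0.200/24 = 2.05761e-05
V̂(p̂_st) = 0.00053832; SE = √V̂ = 0.0232017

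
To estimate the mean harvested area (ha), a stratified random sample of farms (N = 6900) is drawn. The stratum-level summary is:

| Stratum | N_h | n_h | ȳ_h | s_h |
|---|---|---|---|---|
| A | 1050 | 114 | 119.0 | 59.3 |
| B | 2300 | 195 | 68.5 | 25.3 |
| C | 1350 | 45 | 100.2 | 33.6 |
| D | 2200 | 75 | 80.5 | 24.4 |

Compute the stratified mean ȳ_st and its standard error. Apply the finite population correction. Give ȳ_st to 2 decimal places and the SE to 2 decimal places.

ȳ_st = Σ W_h ȳ_h = (1050·119.0 + 2300·68.5 + 1350·100.2 + 2200·80.5)/6900 = 86.21304
V̂(ȳ_st) = Σ W_h² (1 − n_h/N_h) s_h²/n_h, with W_h = N_h/N and N = 6900:
  stratum A: (1050/6900)²·(1 − 114/1050)·59.3²/114 = 0.636754
  stratum B: (2300/6900)²·(1 − 195/2300)·25.3²/195 = 0.333801
  stratum C: (1350/6900)²·(1 − 45/1350)·33.6²/45 = 0.928351
  stratum D: (2200/6900)²·(1 − 75/2200)·24.4²/75 = 0.779474
V̂(ȳ_st) = 2.67838
SE(ȳ_st) = √2.67838 = 1.63658

ȳ_st ≈ 86.21, SE ≈ 1.64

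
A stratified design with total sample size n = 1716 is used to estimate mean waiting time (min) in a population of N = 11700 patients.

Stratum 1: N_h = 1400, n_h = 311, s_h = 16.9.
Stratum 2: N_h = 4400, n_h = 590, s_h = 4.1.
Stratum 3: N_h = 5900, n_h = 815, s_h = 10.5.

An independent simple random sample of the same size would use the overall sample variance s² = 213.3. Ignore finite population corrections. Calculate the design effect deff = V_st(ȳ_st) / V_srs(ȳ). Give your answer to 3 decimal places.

V̂(ȳ_st) = Σ W_h² s_h²/n_h, with W_h = N_h/N and N = 11700:
  stratum 1: (1400/11700)²·16.9²/311 = 0.0131491
  stratum 2: (4400/11700)²·4.1²/590 = 0.00402948
  stratum 3: (5900/11700)²·10.5²/815 = 0.0343996
V_st = 0.0515782
V_srs = s²/n = 213.3/1716 = 0.124301
deff = V_st / V_srs = 0.0515782/0.124301 = 0.4149

deff ≈ 0.415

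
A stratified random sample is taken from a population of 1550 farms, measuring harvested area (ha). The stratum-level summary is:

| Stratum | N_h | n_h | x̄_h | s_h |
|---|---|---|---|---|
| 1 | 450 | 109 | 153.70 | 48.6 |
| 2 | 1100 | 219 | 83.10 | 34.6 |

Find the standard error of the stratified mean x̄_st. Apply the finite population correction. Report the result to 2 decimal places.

SE(x̄_st) ≈ 1.89

V̂(x̄_st) = Σ W_h² (1 − n_h/N_h) s_h²/n_h, with W_h = N_h/N and N = 1550:
  stratum 1: (450/1550)²·(1 − 109/450)·48.6²/109 = 1.38404
  stratum 2: (1100/1550)²·(1 − 219/1100)·34.6²/219 = 2.20502
V̂(x̄_st) = 3.58907
SE(x̄_st) = √3.58907 = 1.89448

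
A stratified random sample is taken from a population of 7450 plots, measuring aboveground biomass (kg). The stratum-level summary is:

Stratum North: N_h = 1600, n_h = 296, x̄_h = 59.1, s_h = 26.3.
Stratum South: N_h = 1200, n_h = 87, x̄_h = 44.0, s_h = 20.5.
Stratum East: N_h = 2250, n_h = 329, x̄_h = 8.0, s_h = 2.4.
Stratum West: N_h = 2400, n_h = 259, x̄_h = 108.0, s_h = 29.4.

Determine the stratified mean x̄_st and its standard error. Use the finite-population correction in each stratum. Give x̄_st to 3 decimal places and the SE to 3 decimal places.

x̄_st ≈ 56.988, SE ≈ 0.717

x̄_st = Σ W_h x̄_h = (1600·59.1 + 1200·44.0 + 2250·8.0 + 2400·108.0)/7450 = 56.98792
V̂(x̄_st) = Σ W_h² (1 − n_h/N_h) s_h²/n_h, with W_h = N_h/N and N = 7450:
  stratum North: (1600/7450)²·(1 − 296/1600)·26.3²/296 = 0.0878425
  stratum South: (1200/7450)²·(1 − 87/1200)·20.5²/87 = 0.116239
  stratum East: (2250/7450)²·(1 − 329/2250)·2.4²/329 = 0.0013634
  stratum West: (2400/7450)²·(1 − 259/2400)·29.4²/259 = 0.308966
V̂(x̄_st) = 0.514411
SE(x̄_st) = √0.514411 = 0.717224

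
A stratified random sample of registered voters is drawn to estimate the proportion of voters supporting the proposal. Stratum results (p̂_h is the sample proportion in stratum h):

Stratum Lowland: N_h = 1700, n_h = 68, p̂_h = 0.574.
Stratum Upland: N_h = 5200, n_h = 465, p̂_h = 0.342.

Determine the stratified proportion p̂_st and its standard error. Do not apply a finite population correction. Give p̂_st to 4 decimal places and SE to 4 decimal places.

p̂_st ≈ 0.3992, SE ≈ 0.0223

N = 6900; stratum weights W_h = N_h/N.
p̂_st = Σ W_h p̂_h = (1700·0.574 + 5200·0.342)/6900 = 0.39916
V̂(p̂_st) = Σ W_h² p̂_h(1−p̂_h)/(n_h−1):
  stratum Lowland: (1700/6900)²·0.574·0.426/67 = 0.000221537
  stratum Upland: (5200/6900)²·0.342·0.658/464 = 0.00027545
V̂(p̂_st) = 0.000496987; SE = √V̂ = 0.0222932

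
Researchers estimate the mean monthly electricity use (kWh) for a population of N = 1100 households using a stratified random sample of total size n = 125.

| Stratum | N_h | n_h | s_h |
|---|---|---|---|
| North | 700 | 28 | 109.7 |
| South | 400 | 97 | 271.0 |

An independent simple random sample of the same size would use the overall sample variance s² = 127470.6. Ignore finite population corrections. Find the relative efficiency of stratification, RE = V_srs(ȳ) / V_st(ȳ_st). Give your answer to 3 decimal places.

RE ≈ 3.720

V̂(ȳ_st) = Σ W_h² s_h²/n_h, with W_h = N_h/N and N = 1100:
  stratum North: (700/1100)²·109.7²/28 = 174.047
  stratum South: (400/1100)²·271.0²/97 = 100.116
V_st = 274.162
V_srs = s²/n = 127470.6/125 = 1019.76
Relative efficiency = V_srs / V_st = 1019.76/274.162 = 3.7196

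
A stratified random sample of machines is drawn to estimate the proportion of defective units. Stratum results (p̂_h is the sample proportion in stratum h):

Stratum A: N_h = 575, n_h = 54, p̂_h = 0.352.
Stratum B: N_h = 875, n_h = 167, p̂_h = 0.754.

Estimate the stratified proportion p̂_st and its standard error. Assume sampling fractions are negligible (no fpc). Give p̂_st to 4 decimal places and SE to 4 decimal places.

N = 1450; stratum weights W_h = N_h/N.
p̂_st = Σ W_h p̂_h = (575·0.352 + 875·0.754)/1450 = 0.59459
V̂(p̂_st) = Σ W_h² p̂_h(1−p̂_h)/(n_h−1):
  stratum A: (575/1450)²·0.352·0.648/53 = 0.000676771
  stratum B: (875/1450)²·0.754·0.246/166 = 0.000406891
V̂(p̂_st) = 0.00108366; SE = √V̂ = 0.032919

p̂_st ≈ 0.5946, SE ≈ 0.0329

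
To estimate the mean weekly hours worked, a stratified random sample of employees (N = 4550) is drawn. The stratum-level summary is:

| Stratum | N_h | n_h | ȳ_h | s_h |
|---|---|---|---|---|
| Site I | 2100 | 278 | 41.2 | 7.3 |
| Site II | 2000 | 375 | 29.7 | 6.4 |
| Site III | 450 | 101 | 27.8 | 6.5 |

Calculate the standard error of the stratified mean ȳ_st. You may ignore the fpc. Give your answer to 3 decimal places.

V̂(ȳ_st) = Σ W_h² s_h²/n_h, with W_h = N_h/N and N = 4550:
  stratum Site I: (2100/4550)²·7.3²/278 = 0.0408335
  stratum Site II: (2000/4550)²·6.4²/375 = 0.0211041
  stratum Site III: (450/4550)²·6.5²/101 = 0.00409174
V̂(ȳ_st) = 0.0660293
SE(ȳ_st) = √0.0660293 = 0.256962

SE(ȳ_st) ≈ 0.257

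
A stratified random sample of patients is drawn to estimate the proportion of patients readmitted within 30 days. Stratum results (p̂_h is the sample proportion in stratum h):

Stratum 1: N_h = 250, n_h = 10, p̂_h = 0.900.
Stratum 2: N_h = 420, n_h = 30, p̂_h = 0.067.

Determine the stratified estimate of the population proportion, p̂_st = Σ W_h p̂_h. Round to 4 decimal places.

p̂_st ≈ 0.3778

N = 670; stratum weights W_h = N_h/N.
p̂_st = Σ W_h p̂_h = (250·0.900 + 420·0.067)/670 = 0.37782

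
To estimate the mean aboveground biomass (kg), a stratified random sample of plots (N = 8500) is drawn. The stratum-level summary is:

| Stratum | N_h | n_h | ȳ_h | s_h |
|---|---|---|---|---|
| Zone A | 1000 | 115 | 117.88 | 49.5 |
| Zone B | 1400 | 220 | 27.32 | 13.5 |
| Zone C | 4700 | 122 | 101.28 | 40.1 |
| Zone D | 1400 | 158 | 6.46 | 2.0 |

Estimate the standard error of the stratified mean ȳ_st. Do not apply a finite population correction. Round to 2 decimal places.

V̂(ȳ_st) = Σ W_h² s_h²/n_h, with W_h = N_h/N and N = 8500:
  stratum Zone A: (1000/8500)²·49.5²/115 = 0.2949
  stratum Zone B: (1400/8500)²·13.5²/220 = 0.0224731
  stratum Zone C: (4700/8500)²·40.1²/122 = 4.02983
  stratum Zone D: (1400/8500)²·2.0²/158 = 0.000686786
V̂(ȳ_st) = 4.34789
SE(ȳ_st) = √4.34789 = 2.08516

SE(ȳ_st) ≈ 2.09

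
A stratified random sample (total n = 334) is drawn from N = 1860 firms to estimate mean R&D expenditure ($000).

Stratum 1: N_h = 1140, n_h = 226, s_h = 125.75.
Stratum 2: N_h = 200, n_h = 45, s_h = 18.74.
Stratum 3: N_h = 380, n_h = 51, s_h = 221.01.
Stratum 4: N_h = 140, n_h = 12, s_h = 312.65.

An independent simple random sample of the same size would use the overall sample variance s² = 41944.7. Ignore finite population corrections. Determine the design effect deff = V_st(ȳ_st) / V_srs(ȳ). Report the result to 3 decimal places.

deff ≈ 0.896

V̂(ȳ_st) = Σ W_h² s_h²/n_h, with W_h = N_h/N and N = 1860:
  stratum 1: (1140/1860)²·125.75²/226 = 26.284
  stratum 2: (200/1860)²·18.74²/45 = 0.090232
  stratum 3: (380/1860)²·221.01²/51 = 39.9756
  stratum 4: (140/1860)²·312.65²/12 = 46.1494
V_st = 112.499
V_srs = s²/n = 41944.7/334 = 125.583
deff = V_st / V_srs = 112.499/125.583 = 0.8958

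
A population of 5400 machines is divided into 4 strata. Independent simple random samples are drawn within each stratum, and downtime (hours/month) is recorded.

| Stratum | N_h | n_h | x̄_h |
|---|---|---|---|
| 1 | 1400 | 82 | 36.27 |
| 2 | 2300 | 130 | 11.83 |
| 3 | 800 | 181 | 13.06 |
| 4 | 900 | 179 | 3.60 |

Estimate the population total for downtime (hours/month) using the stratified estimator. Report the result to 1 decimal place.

τ̂_st ≈ 91675.0

τ̂_st = Σ N_h x̄_h = 1400·36.27 + 2300·11.83 + 800·13.06 + 900·3.60 = 91675.0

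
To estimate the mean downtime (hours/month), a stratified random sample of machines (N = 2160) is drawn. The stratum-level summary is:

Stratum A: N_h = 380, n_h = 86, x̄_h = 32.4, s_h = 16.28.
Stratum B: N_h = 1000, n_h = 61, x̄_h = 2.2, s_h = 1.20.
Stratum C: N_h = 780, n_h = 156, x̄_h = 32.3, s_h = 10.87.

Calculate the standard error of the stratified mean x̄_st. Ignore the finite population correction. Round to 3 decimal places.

SE(x̄_st) ≈ 0.446

V̂(x̄_st) = Σ W_h² s_h²/n_h, with W_h = N_h/N and N = 2160:
  stratum A: (380/2160)²·16.28²/86 = 0.0953828
  stratum B: (1000/2160)²·1.20²/61 = 0.0050597
  stratum C: (780/2160)²·10.87²/156 = 0.098768
V̂(x̄_st) = 0.19921
SE(x̄_st) = √0.19921 = 0.44633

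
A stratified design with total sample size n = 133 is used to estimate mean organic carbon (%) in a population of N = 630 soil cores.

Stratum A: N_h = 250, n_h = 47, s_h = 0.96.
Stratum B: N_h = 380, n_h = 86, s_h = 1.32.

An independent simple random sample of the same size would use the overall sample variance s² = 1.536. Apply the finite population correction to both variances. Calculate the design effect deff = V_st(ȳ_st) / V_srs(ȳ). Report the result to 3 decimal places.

deff ≈ 0.901

V̂(ȳ_st) = Σ W_h² (1 − n_h/N_h) s_h²/n_h, with W_h = N_h/N and N = 630:
  stratum A: (250/630)²·(1 − 47/250)·0.96²/47 = 0.00250726
  stratum B: (380/630)²·(1 − 86/380)·1.32²/86 = 0.00570295
V_st = 0.00821021
V_srs = (1 − 133/630)·1.536/133 = 0.00911078
deff = V_st / V_srs = 0.00821021/0.00911078 = 0.9012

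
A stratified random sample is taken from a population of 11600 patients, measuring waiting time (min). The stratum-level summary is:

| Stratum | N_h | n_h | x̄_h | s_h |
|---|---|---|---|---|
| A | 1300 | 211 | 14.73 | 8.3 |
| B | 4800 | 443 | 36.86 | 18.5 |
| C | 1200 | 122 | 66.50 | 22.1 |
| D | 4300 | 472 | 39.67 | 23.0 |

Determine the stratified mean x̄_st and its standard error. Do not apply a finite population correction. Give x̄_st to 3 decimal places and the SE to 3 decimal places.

x̄_st ≈ 38.488, SE ≈ 0.577

x̄_st = Σ W_h x̄_h = (1300·14.73 + 4800·36.86 + 1200·66.50 + 4300·39.67)/11600 = 38.48776
V̂(x̄_st) = Σ W_h² s_h²/n_h, with W_h = N_h/N and N = 11600:
  stratum A: (1300/11600)²·8.3²/211 = 0.00410057
  stratum B: (4800/11600)²·18.5²/443 = 0.132284
  stratum C: (1200/11600)²·22.1²/122 = 0.0428421
  stratum D: (4300/11600)²·23.0²/472 = 0.154005
V̂(x̄_st) = 0.333231
SE(x̄_st) = √0.333231 = 0.577262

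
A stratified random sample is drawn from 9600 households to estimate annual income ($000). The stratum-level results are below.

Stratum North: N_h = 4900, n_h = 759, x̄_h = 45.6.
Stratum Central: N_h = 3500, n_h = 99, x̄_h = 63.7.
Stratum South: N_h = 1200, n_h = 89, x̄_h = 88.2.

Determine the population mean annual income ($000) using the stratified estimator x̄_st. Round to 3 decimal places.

x̄_st ≈ 57.524

N = Σ N_h = 9600. Stratum weights W_h = N_h/N.
x̄_st = (4900·45.6 + 3500·63.7 + 1200·88.2) / 9600 = 57.52396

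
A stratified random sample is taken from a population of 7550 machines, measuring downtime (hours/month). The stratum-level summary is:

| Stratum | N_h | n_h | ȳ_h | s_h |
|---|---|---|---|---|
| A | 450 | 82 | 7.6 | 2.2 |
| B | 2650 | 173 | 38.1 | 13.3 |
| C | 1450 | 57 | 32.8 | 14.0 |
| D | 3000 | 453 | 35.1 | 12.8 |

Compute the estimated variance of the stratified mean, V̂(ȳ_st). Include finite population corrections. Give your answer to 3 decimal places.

V̂(ȳ_st) ≈ 0.288

V̂(ȳ_st) = Σ W_h² (1 − n_h/N_h) s_h²/n_h, with W_h = N_h/N and N = 7550:
  stratum A: (450/7550)²·(1 − 82/450)·2.2²/82 = 0.000171474
  stratum B: (2650/7550)²·(1 − 173/2650)·13.3²/173 = 0.117743
  stratum C: (1450/7550)²·(1 − 57/1450)·14.0²/57 = 0.121845
  stratum D: (3000/7550)²·(1 − 453/3000)·12.8²/453 = 0.0484817
V̂(ȳ_st) = 0.288241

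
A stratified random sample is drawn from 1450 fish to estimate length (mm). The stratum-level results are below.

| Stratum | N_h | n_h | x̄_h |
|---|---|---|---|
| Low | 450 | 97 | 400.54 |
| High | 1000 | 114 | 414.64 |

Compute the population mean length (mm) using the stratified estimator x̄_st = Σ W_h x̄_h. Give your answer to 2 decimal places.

x̄_st ≈ 410.26

N = Σ N_h = 1450. Stratum weights W_h = N_h/N.
x̄_st = (450·400.54 + 1000·414.64) / 1450 = 410.2641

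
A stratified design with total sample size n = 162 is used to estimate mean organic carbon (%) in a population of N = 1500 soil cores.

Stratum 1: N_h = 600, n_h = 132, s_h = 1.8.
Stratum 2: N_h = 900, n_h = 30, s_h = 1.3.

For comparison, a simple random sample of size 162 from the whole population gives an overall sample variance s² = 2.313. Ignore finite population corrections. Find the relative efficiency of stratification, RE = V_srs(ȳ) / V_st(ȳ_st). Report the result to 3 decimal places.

V̂(ȳ_st) = Σ W_h² s_h²/n_h, with W_h = N_h/N and N = 1500:
  stratum 1: (600/1500)²·1.8²/132 = 0.00392727
  stratum 2: (900/1500)²·1.3²/30 = 0.02028
V_st = 0.0242073
V_srs = s²/n = 2.313/162 = 0.0142778
Relative efficiency = V_srs / V_st = 0.0142778/0.0242073 = 0.5898

RE ≈ 0.590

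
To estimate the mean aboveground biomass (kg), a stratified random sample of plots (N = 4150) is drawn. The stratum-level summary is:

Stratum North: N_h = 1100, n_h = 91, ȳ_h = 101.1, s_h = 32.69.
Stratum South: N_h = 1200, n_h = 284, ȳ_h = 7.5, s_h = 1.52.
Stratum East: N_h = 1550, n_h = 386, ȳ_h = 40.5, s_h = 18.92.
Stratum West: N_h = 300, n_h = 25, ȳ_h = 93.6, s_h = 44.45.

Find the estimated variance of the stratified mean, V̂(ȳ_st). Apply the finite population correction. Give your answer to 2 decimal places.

V̂(ȳ_st) = Σ W_h² (1 − n_h/N_h) s_h²/n_h, with W_h = N_h/N and N = 4150:
  stratum North: (1100/4150)²·(1 − 91/1100)·32.69²/91 = 0.756791
  stratum South: (1200/4150)²·(1 − 284/1200)·1.52²/284 = 0.000519218
  stratum East: (1550/4150)²·(1 − 386/1550)·18.92²/386 = 0.0971501
  stratum West: (300/4150)²·(1 − 25/300)·44.45²/25 = 0.378583
V̂(ȳ_st) = 1.23304

V̂(ȳ_st) ≈ 1.23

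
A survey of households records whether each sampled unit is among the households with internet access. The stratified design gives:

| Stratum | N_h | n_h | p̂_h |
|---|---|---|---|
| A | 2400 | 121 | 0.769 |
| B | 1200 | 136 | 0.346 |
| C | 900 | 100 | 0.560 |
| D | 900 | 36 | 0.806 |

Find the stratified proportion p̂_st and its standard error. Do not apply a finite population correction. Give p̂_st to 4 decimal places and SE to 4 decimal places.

p̂_st ≈ 0.6463, SE ≈ 0.0238

N = 5400; stratum weights W_h = N_h/N.
p̂_st = Σ W_h p̂_h = (2400·0.769 + 1200·0.346 + 900·0.560 + 900·0.806)/5400 = 0.64633
V̂(p̂_st) = Σ W_h² p̂_h(1−p̂_h)/(n_h−1):
  stratum A: (2400/5400)²·0.769·0.231/120 = 0.00029241
  stratum B: (1200/5400)²·0.346·0.654/135 = 8.27742e-05
  stratum C: (900/5400)²·0.560·0.440/99 = 6.91358e-05
  stratum D: (900/5400)²·0.806·0.194/35 = 0.000124098
V̂(p̂_st) = 0.000568418; SE = √V̂ = 0.0238415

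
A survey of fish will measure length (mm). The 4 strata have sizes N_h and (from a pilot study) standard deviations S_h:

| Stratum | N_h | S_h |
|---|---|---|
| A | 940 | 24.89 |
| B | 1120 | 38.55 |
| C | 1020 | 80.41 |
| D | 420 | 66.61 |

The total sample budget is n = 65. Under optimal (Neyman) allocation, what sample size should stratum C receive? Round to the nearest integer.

Neyman allocation: n_h = n · N_h S_h / Σ N_i S_i, with n = 65.
  stratum A: N_h·S_h = 940·24.89 = 23396.60
  stratum B: N_h·S_h = 1120·38.55 = 43176.00
  stratum C: N_h·S_h = 1020·80.41 = 82018.20
  stratum D: N_h·S_h = 420·66.61 = 27976.20
Σ N_h S_h = 176567.00
n for stratum C = 65·82018.20/176567.00 = 30.194 → 30

30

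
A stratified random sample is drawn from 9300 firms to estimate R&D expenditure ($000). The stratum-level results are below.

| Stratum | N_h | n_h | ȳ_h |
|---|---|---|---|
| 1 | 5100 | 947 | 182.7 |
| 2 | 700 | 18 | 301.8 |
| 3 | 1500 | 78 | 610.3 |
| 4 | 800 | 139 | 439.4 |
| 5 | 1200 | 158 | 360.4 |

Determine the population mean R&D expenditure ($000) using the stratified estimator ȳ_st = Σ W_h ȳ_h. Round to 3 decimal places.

N = Σ N_h = 9300. Stratum weights W_h = N_h/N.
ȳ_st = (5100·182.7 + 700·301.8 + 1500·610.3 + 800·439.4 + 1200·360.4) / 9300 = 305.64301

ȳ_st ≈ 305.643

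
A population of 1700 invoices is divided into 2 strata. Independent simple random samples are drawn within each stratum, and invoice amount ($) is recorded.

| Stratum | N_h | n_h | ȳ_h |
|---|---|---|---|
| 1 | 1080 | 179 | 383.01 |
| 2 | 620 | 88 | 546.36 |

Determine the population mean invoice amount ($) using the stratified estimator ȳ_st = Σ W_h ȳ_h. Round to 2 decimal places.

N = Σ N_h = 1700. Stratum weights W_h = N_h/N.
ȳ_st = (1080·383.01 + 620·546.36) / 1700 = 442.5847

ȳ_st ≈ 442.58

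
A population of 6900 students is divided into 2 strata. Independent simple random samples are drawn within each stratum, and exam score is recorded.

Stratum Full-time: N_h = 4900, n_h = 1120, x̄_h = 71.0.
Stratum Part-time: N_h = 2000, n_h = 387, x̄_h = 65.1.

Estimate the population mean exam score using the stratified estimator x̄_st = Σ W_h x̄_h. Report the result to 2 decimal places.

x̄_st ≈ 69.29

N = Σ N_h = 6900. Stratum weights W_h = N_h/N.
x̄_st = (4900·71.0 + 2000·65.1) / 6900 = 69.2899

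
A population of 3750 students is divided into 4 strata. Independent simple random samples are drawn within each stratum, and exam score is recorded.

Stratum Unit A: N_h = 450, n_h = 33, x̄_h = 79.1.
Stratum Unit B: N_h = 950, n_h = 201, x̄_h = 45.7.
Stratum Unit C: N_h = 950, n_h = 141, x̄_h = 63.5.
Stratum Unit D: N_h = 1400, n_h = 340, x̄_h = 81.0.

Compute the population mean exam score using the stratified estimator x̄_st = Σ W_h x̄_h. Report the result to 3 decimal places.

N = Σ N_h = 3750. Stratum weights W_h = N_h/N.
x̄_st = (450·79.1 + 950·45.7 + 950·63.5 + 1400·81.0) / 3750 = 67.39600

x̄_st ≈ 67.396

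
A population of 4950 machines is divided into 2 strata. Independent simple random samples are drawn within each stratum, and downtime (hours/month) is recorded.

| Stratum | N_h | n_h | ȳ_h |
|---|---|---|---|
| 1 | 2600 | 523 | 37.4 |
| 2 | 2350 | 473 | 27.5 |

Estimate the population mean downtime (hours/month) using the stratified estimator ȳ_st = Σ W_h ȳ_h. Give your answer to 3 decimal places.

ȳ_st ≈ 32.700

N = Σ N_h = 4950. Stratum weights W_h = N_h/N.
ȳ_st = (2600·37.4 + 2350·27.5) / 4950 = 32.70000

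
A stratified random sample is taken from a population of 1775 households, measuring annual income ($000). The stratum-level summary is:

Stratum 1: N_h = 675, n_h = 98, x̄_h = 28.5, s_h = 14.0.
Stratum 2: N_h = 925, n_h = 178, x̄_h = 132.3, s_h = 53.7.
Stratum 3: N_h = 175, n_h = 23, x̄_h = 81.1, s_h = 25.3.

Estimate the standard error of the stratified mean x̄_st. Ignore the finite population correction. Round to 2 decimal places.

V̂(x̄_st) = Σ W_h² s_h²/n_h, with W_h = N_h/N and N = 1775:
  stratum 1: (675/1775)²·14.0²/98 = 0.289228
  stratum 2: (925/1775)²·53.7²/178 = 4.39962
  stratum 3: (175/1775)²·25.3²/23 = 0.270516
V̂(x̄_st) = 4.95937
SE(x̄_st) = √4.95937 = 2.22696

SE(x̄_st) ≈ 2.23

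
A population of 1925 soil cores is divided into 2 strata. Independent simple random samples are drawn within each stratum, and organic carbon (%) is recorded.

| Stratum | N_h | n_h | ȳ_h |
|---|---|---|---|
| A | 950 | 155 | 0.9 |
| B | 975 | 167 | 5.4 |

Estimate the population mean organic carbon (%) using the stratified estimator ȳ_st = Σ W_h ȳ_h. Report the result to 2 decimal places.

ȳ_st ≈ 3.18

N = Σ N_h = 1925. Stratum weights W_h = N_h/N.
ȳ_st = (950·0.9 + 975·5.4) / 1925 = 3.1792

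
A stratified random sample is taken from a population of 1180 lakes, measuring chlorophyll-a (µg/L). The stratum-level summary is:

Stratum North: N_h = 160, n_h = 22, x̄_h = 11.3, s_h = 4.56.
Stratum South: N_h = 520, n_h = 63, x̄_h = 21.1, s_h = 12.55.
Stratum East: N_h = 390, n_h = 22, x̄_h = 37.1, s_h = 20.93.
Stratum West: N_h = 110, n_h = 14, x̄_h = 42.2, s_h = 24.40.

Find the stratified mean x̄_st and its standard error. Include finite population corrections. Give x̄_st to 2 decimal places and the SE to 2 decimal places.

x̄_st = Σ W_h x̄_h = (160·11.3 + 520·21.1 + 390·37.1 + 110·42.2)/1180 = 27.02627
V̂(x̄_st) = Σ W_h² (1 − n_h/N_h) s_h²/n_h, with W_h = N_h/N and N = 1180:
  stratum North: (160/1180)²·(1 − 22/160)·4.56²/22 = 0.0149879
  stratum South: (520/1180)²·(1 − 63/520)·12.55²/63 = 0.42668
  stratum East: (390/1180)²·(1 − 22/390)·20.93²/22 = 2.05241
  stratum West: (110/1180)²·(1 − 14/110)·24.40²/14 = 0.322516
V̂(x̄_st) = 2.81659
SE(x̄_st) = √2.81659 = 1.67827

x̄_st ≈ 27.03, SE ≈ 1.68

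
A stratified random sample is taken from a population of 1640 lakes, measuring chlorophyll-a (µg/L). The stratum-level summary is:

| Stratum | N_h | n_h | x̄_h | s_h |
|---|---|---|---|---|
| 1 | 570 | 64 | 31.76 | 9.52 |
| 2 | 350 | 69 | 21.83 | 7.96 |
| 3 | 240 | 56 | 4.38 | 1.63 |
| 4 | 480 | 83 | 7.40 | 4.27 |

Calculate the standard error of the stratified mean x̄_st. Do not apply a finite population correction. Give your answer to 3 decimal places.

V̂(x̄_st) = Σ W_h² s_h²/n_h, with W_h = N_h/N and N = 1640:
  stratum 1: (570/1640)²·9.52²/64 = 0.171063
  stratum 2: (350/1640)²·7.96²/69 = 0.041824
  stratum 3: (240/1640)²·1.63²/56 = 0.00101607
  stratum 4: (480/1640)²·4.27²/83 = 0.018818
V̂(x̄_st) = 0.232721
SE(x̄_st) = √0.232721 = 0.482412

SE(x̄_st) ≈ 0.482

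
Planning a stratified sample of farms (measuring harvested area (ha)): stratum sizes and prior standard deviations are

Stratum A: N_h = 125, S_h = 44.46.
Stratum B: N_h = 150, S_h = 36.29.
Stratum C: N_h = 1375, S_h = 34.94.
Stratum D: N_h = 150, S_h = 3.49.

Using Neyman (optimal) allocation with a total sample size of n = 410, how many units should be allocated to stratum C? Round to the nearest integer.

Neyman allocation: n_h = n · N_h S_h / Σ N_i S_i, with n = 410.
  stratum A: N_h·S_h = 125·44.46 = 5557.50
  stratum B: N_h·S_h = 150·36.29 = 5443.50
  stratum C: N_h·S_h = 1375·34.94 = 48042.50
  stratum D: N_h·S_h = 150·3.49 = 523.50
Σ N_h S_h = 59567.00
n for stratum C = 410·48042.50/59567.00 = 330.677 → 331

331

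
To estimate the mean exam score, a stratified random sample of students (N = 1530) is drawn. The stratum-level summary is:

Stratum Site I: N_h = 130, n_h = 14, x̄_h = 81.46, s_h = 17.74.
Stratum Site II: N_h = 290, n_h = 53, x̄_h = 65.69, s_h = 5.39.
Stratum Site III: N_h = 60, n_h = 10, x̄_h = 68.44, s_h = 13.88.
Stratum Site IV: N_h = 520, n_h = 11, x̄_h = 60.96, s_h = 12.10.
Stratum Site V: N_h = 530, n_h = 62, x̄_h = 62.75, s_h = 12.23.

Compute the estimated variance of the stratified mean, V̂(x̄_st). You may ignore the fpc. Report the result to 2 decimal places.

V̂(x̄_st) = Σ W_h² s_h²/n_h, with W_h = N_h/N and N = 1530:
  stratum Site I: (130/1530)²·17.74²/14 = 0.162287
  stratum Site II: (290/1530)²·5.39²/53 = 0.0196931
  stratum Site III: (60/1530)²·13.88²/10 = 0.0296277
  stratum Site IV: (520/1530)²·12.10²/11 = 1.53745
  stratum Site V: (530/1530)²·12.23²/62 = 0.289488
V̂(x̄_st) = 2.03855

V̂(x̄_st) ≈ 2.04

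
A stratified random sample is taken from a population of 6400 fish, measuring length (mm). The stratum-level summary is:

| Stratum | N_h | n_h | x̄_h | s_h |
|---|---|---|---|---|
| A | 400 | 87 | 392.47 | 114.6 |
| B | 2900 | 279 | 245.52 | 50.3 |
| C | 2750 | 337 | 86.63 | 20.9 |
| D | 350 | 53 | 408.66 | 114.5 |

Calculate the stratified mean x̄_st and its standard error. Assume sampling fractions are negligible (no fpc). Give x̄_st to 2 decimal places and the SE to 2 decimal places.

x̄_st = Σ W_h x̄_h = (400·392.47 + 2900·245.52 + 2750·86.63 + 350·408.66)/6400 = 195.35305
V̂(x̄_st) = Σ W_h² s_h²/n_h, with W_h = N_h/N and N = 6400:
  stratum A: (400/6400)²·114.6²/87 = 0.589671
  stratum B: (2900/6400)²·50.3²/279 = 1.86195
  stratum C: (2750/6400)²·20.9²/337 = 0.239314
  stratum D: (350/6400)²·114.5²/53 = 0.739795
V̂(x̄_st) = 3.43073
SE(x̄_st) = √3.43073 = 1.85222

x̄_st ≈ 195.35, SE ≈ 1.85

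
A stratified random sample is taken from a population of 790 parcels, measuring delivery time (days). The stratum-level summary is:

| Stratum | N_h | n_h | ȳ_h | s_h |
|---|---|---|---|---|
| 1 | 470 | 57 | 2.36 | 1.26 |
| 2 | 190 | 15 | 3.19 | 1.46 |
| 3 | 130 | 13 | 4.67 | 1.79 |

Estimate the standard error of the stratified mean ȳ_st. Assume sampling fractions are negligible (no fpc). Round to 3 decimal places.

V̂(ȳ_st) = Σ W_h² s_h²/n_h, with W_h = N_h/N and N = 790:
  stratum 1: (470/790)²·1.26²/57 = 0.00985843
  stratum 2: (190/790)²·1.46²/15 = 0.00821992
  stratum 3: (130/790)²·1.79²/13 = 0.00667414
V̂(ȳ_st) = 0.0247525
SE(ȳ_st) = √0.0247525 = 0.157329

SE(ȳ_st) ≈ 0.157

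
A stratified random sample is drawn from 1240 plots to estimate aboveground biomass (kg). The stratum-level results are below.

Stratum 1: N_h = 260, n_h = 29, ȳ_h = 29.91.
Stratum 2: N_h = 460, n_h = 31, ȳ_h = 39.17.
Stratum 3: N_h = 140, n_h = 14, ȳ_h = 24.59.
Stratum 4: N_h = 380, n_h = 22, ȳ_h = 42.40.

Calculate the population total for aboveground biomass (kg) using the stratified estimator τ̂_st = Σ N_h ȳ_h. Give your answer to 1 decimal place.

τ̂_st = Σ N_h ȳ_h = 260·29.91 + 460·39.17 + 140·24.59 + 380·42.40 = 45349.4

τ̂_st ≈ 45349.4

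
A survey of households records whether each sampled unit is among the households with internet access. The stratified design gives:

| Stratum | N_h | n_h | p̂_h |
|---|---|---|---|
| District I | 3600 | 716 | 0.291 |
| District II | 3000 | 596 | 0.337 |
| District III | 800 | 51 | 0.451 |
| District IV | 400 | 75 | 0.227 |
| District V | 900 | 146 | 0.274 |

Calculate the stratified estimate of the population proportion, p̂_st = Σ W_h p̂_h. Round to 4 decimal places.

p̂_st ≈ 0.3169

N = 8700; stratum weights W_h = N_h/N.
p̂_st = Σ W_h p̂_h = (3600·0.291 + 3000·0.337 + 800·0.451 + 400·0.227 + 900·0.274)/8700 = 0.31687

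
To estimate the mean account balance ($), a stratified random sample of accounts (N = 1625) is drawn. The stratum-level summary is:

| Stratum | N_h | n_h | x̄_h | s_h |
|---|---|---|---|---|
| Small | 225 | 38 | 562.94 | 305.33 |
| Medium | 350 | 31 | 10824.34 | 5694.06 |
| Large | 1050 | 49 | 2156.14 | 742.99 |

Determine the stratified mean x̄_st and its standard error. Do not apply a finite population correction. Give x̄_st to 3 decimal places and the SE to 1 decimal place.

x̄_st ≈ 3802.540, SE ≈ 230.8

x̄_st = Σ W_h x̄_h = (225·562.94 + 350·10824.34 + 1050·2156.14)/1625 = 3802.54000
V̂(x̄_st) = Σ W_h² s_h²/n_h, with W_h = N_h/N and N = 1625:
  stratum Small: (225/1625)²·305.33²/38 = 47.0342
  stratum Medium: (350/1625)²·5694.06²/31 = 48519
  stratum Large: (1050/1625)²·742.99²/49 = 4703.72
V̂(x̄_st) = 53269.7
SE(x̄_st) = √53269.7 = 230.802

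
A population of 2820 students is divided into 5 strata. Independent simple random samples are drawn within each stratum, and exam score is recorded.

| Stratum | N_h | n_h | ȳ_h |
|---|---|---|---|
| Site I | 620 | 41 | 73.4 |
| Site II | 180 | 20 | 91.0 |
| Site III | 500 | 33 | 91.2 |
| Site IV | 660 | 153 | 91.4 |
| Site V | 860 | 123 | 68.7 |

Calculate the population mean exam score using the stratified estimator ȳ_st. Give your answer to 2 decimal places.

ȳ_st ≈ 80.46

N = Σ N_h = 2820. Stratum weights W_h = N_h/N.
ȳ_st = (620·73.4 + 180·91.0 + 500·91.2 + 660·91.4 + 860·68.7) / 2820 = 80.4589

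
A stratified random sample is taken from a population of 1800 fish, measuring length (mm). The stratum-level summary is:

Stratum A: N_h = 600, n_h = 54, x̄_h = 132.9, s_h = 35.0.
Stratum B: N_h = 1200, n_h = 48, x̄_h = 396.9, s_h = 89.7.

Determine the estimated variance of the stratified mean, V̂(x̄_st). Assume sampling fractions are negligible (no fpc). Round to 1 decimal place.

V̂(x̄_st) ≈ 77.0

V̂(x̄_st) = Σ W_h² s_h²/n_h, with W_h = N_h/N and N = 1800:
  stratum A: (600/1800)²·35.0²/54 = 2.52058
  stratum B: (1200/1800)²·89.7²/48 = 74.5008
V̂(x̄_st) = 77.0214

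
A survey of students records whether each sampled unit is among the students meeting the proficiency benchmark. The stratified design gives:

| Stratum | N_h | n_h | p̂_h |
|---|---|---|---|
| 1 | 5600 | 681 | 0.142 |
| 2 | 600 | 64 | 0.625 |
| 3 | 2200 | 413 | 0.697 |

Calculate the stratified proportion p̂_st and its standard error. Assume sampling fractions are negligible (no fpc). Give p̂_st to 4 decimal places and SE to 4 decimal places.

N = 8400; stratum weights W_h = N_h/N.
p̂_st = Σ W_h p̂_h = (5600·0.142 + 600·0.625 + 2200·0.697)/8400 = 0.32186
V̂(p̂_st) = Σ W_h² p̂_h(1−p̂_h)/(n_h−1):
  stratum 1: (5600/8400)²·0.142·0.858/680 = 7.96314e-05
  stratum 2: (600/8400)²·0.625·0.375/63 = 1.89808e-05
  stratum 3: (2200/8400)²·0.697·0.303/412 = 3.51613e-05
V̂(p̂_st) = 0.000133773; SE = √V̂ = 0.011566

p̂_st ≈ 0.3219, SE ≈ 0.0116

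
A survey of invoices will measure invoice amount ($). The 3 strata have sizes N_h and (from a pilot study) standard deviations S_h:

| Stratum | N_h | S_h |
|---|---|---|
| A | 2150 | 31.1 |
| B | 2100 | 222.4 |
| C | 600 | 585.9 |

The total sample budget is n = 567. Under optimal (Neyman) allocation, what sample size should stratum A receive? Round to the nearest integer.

Neyman allocation: n_h = n · N_h S_h / Σ N_i S_i, with n = 567.
  stratum A: N_h·S_h = 2150·31.1 = 66865.00
  stratum B: N_h·S_h = 2100·222.4 = 467040.00
  stratum C: N_h·S_h = 600·585.9 = 351540.00
Σ N_h S_h = 885445.00
n for stratum A = 567·66865.00/885445.00 = 42.817 → 43

43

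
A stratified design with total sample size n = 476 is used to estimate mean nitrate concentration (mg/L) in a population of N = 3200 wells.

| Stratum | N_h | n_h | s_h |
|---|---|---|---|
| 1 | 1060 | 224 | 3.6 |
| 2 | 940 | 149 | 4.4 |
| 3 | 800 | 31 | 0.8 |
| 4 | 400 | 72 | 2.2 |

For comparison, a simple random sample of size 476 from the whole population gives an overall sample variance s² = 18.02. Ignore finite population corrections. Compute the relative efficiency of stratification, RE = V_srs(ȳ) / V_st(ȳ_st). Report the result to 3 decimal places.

RE ≈ 1.902

V̂(ȳ_st) = Σ W_h² s_h²/n_h, with W_h = N_h/N and N = 3200:
  stratum 1: (1060/3200)²·3.6²/224 = 0.00634847
  stratum 2: (940/3200)²·4.4²/149 = 0.0112118
  stratum 3: (800/3200)²·0.8²/31 = 0.00129032
  stratum 4: (400/3200)²·2.2²/72 = 0.00105035
V_st = 0.0199009
V_srs = s²/n = 18.02/476 = 0.0378571
Relative efficiency = V_srs / V_st = 0.0378571/0.0199009 = 1.9023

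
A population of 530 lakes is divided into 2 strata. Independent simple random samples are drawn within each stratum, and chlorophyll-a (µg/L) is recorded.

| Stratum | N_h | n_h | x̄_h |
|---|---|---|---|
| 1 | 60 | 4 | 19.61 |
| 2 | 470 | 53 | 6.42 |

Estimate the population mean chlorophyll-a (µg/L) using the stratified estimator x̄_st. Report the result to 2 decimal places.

N = Σ N_h = 530. Stratum weights W_h = N_h/N.
x̄_st = (60·19.61 + 470·6.42) / 530 = 7.9132

x̄_st ≈ 7.91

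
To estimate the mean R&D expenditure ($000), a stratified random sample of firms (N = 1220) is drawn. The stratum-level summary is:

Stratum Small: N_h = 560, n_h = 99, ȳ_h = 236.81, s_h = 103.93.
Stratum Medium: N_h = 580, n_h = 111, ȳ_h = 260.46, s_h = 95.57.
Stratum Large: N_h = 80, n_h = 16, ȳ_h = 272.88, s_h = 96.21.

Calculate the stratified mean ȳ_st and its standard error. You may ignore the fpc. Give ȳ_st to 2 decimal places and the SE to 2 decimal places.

ȳ_st = Σ W_h ȳ_h = (560·236.81 + 580·260.46 + 80·272.88)/1220 = 250.41869
V̂(ȳ_st) = Σ W_h² s_h²/n_h, with W_h = N_h/N and N = 1220:
  stratum Small: (560/1220)²·103.93²/99 = 22.9881
  stratum Medium: (580/1220)²·95.57²/111 = 18.5976
  stratum Large: (80/1220)²·96.21²/16 = 2.4876
V̂(ȳ_st) = 44.0733
SE(ȳ_st) = √44.0733 = 6.63877

ȳ_st ≈ 250.42, SE ≈ 6.64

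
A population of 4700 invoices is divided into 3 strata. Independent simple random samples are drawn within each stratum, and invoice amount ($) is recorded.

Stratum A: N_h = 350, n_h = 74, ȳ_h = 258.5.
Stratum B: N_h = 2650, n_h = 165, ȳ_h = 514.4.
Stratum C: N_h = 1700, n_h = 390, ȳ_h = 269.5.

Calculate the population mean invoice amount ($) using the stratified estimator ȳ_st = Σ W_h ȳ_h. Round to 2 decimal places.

N = Σ N_h = 4700. Stratum weights W_h = N_h/N.
ȳ_st = (350·258.5 + 2650·514.4 + 1700·269.5) / 4700 = 406.7628

ȳ_st ≈ 406.76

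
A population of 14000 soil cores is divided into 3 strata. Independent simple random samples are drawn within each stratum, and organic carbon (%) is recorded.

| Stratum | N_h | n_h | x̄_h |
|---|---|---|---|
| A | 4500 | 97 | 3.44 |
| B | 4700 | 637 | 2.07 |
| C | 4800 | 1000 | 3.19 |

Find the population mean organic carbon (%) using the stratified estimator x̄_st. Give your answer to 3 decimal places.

x̄_st ≈ 2.894

N = Σ N_h = 14000. Stratum weights W_h = N_h/N.
x̄_st = (4500·3.44 + 4700·2.07 + 4800·3.19) / 14000 = 2.89436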